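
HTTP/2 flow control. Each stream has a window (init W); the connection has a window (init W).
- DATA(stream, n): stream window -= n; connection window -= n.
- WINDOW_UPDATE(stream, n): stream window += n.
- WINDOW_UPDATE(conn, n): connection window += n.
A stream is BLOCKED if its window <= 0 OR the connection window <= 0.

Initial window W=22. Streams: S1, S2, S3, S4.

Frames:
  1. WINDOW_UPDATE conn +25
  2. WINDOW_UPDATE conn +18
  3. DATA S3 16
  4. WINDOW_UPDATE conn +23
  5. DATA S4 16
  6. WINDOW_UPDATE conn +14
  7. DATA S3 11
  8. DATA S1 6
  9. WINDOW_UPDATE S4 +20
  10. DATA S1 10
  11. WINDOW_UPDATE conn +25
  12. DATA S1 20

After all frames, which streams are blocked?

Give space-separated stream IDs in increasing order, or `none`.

Op 1: conn=47 S1=22 S2=22 S3=22 S4=22 blocked=[]
Op 2: conn=65 S1=22 S2=22 S3=22 S4=22 blocked=[]
Op 3: conn=49 S1=22 S2=22 S3=6 S4=22 blocked=[]
Op 4: conn=72 S1=22 S2=22 S3=6 S4=22 blocked=[]
Op 5: conn=56 S1=22 S2=22 S3=6 S4=6 blocked=[]
Op 6: conn=70 S1=22 S2=22 S3=6 S4=6 blocked=[]
Op 7: conn=59 S1=22 S2=22 S3=-5 S4=6 blocked=[3]
Op 8: conn=53 S1=16 S2=22 S3=-5 S4=6 blocked=[3]
Op 9: conn=53 S1=16 S2=22 S3=-5 S4=26 blocked=[3]
Op 10: conn=43 S1=6 S2=22 S3=-5 S4=26 blocked=[3]
Op 11: conn=68 S1=6 S2=22 S3=-5 S4=26 blocked=[3]
Op 12: conn=48 S1=-14 S2=22 S3=-5 S4=26 blocked=[1, 3]

Answer: S1 S3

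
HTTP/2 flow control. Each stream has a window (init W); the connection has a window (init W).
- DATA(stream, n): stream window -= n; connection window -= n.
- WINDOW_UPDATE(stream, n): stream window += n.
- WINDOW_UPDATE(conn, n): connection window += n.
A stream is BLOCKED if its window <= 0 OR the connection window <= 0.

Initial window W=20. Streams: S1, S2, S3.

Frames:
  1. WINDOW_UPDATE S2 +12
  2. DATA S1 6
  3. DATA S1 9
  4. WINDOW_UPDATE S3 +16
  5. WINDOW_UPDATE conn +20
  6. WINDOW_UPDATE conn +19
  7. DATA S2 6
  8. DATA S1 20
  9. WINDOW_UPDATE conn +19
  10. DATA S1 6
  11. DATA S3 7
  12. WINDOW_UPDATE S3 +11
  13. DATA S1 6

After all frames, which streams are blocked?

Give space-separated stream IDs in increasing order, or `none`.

Op 1: conn=20 S1=20 S2=32 S3=20 blocked=[]
Op 2: conn=14 S1=14 S2=32 S3=20 blocked=[]
Op 3: conn=5 S1=5 S2=32 S3=20 blocked=[]
Op 4: conn=5 S1=5 S2=32 S3=36 blocked=[]
Op 5: conn=25 S1=5 S2=32 S3=36 blocked=[]
Op 6: conn=44 S1=5 S2=32 S3=36 blocked=[]
Op 7: conn=38 S1=5 S2=26 S3=36 blocked=[]
Op 8: conn=18 S1=-15 S2=26 S3=36 blocked=[1]
Op 9: conn=37 S1=-15 S2=26 S3=36 blocked=[1]
Op 10: conn=31 S1=-21 S2=26 S3=36 blocked=[1]
Op 11: conn=24 S1=-21 S2=26 S3=29 blocked=[1]
Op 12: conn=24 S1=-21 S2=26 S3=40 blocked=[1]
Op 13: conn=18 S1=-27 S2=26 S3=40 blocked=[1]

Answer: S1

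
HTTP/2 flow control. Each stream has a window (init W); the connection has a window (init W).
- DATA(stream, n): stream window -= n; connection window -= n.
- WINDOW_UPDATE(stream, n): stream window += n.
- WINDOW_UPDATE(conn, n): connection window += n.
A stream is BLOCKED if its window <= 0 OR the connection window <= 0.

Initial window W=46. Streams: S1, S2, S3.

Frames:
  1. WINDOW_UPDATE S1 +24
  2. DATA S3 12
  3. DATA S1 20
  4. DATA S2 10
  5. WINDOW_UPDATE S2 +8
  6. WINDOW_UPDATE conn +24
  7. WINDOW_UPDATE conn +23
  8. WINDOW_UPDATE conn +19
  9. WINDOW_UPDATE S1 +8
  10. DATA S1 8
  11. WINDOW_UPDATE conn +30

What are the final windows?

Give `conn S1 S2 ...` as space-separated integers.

Op 1: conn=46 S1=70 S2=46 S3=46 blocked=[]
Op 2: conn=34 S1=70 S2=46 S3=34 blocked=[]
Op 3: conn=14 S1=50 S2=46 S3=34 blocked=[]
Op 4: conn=4 S1=50 S2=36 S3=34 blocked=[]
Op 5: conn=4 S1=50 S2=44 S3=34 blocked=[]
Op 6: conn=28 S1=50 S2=44 S3=34 blocked=[]
Op 7: conn=51 S1=50 S2=44 S3=34 blocked=[]
Op 8: conn=70 S1=50 S2=44 S3=34 blocked=[]
Op 9: conn=70 S1=58 S2=44 S3=34 blocked=[]
Op 10: conn=62 S1=50 S2=44 S3=34 blocked=[]
Op 11: conn=92 S1=50 S2=44 S3=34 blocked=[]

Answer: 92 50 44 34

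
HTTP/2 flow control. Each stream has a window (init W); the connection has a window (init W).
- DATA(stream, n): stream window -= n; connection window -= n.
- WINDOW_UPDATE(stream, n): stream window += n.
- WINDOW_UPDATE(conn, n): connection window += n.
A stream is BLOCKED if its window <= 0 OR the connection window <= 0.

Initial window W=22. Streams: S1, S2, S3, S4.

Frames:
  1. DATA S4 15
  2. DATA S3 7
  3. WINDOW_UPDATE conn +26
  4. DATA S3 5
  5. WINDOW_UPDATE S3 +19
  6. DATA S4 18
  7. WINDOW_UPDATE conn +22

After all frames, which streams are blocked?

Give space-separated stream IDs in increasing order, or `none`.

Op 1: conn=7 S1=22 S2=22 S3=22 S4=7 blocked=[]
Op 2: conn=0 S1=22 S2=22 S3=15 S4=7 blocked=[1, 2, 3, 4]
Op 3: conn=26 S1=22 S2=22 S3=15 S4=7 blocked=[]
Op 4: conn=21 S1=22 S2=22 S3=10 S4=7 blocked=[]
Op 5: conn=21 S1=22 S2=22 S3=29 S4=7 blocked=[]
Op 6: conn=3 S1=22 S2=22 S3=29 S4=-11 blocked=[4]
Op 7: conn=25 S1=22 S2=22 S3=29 S4=-11 blocked=[4]

Answer: S4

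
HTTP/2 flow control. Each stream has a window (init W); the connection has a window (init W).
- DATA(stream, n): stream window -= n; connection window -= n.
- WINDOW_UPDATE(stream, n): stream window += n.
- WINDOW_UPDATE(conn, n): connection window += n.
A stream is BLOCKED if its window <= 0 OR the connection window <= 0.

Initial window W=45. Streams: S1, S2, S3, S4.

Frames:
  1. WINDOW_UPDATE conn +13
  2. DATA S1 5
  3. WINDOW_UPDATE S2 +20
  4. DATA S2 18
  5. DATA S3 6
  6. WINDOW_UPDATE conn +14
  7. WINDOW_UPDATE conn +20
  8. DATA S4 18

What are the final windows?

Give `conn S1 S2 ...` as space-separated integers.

Op 1: conn=58 S1=45 S2=45 S3=45 S4=45 blocked=[]
Op 2: conn=53 S1=40 S2=45 S3=45 S4=45 blocked=[]
Op 3: conn=53 S1=40 S2=65 S3=45 S4=45 blocked=[]
Op 4: conn=35 S1=40 S2=47 S3=45 S4=45 blocked=[]
Op 5: conn=29 S1=40 S2=47 S3=39 S4=45 blocked=[]
Op 6: conn=43 S1=40 S2=47 S3=39 S4=45 blocked=[]
Op 7: conn=63 S1=40 S2=47 S3=39 S4=45 blocked=[]
Op 8: conn=45 S1=40 S2=47 S3=39 S4=27 blocked=[]

Answer: 45 40 47 39 27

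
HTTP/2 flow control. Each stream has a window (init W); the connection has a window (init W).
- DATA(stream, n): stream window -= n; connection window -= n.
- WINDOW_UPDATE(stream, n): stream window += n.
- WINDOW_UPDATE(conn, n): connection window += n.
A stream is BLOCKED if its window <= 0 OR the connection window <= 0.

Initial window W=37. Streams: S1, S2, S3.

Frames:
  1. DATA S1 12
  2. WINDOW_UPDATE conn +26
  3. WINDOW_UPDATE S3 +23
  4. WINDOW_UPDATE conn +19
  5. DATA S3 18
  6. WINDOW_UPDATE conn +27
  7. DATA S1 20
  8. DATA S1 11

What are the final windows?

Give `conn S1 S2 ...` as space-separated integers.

Answer: 48 -6 37 42

Derivation:
Op 1: conn=25 S1=25 S2=37 S3=37 blocked=[]
Op 2: conn=51 S1=25 S2=37 S3=37 blocked=[]
Op 3: conn=51 S1=25 S2=37 S3=60 blocked=[]
Op 4: conn=70 S1=25 S2=37 S3=60 blocked=[]
Op 5: conn=52 S1=25 S2=37 S3=42 blocked=[]
Op 6: conn=79 S1=25 S2=37 S3=42 blocked=[]
Op 7: conn=59 S1=5 S2=37 S3=42 blocked=[]
Op 8: conn=48 S1=-6 S2=37 S3=42 blocked=[1]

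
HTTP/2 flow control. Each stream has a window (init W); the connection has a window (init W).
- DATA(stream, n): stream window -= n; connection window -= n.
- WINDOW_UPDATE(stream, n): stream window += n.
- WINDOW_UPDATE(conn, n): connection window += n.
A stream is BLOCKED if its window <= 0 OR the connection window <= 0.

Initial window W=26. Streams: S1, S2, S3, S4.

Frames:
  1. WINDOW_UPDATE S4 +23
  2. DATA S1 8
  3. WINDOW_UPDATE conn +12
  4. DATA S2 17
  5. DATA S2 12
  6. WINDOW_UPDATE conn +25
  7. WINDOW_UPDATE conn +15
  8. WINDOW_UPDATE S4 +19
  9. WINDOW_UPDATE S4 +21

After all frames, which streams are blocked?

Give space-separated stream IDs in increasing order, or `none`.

Op 1: conn=26 S1=26 S2=26 S3=26 S4=49 blocked=[]
Op 2: conn=18 S1=18 S2=26 S3=26 S4=49 blocked=[]
Op 3: conn=30 S1=18 S2=26 S3=26 S4=49 blocked=[]
Op 4: conn=13 S1=18 S2=9 S3=26 S4=49 blocked=[]
Op 5: conn=1 S1=18 S2=-3 S3=26 S4=49 blocked=[2]
Op 6: conn=26 S1=18 S2=-3 S3=26 S4=49 blocked=[2]
Op 7: conn=41 S1=18 S2=-3 S3=26 S4=49 blocked=[2]
Op 8: conn=41 S1=18 S2=-3 S3=26 S4=68 blocked=[2]
Op 9: conn=41 S1=18 S2=-3 S3=26 S4=89 blocked=[2]

Answer: S2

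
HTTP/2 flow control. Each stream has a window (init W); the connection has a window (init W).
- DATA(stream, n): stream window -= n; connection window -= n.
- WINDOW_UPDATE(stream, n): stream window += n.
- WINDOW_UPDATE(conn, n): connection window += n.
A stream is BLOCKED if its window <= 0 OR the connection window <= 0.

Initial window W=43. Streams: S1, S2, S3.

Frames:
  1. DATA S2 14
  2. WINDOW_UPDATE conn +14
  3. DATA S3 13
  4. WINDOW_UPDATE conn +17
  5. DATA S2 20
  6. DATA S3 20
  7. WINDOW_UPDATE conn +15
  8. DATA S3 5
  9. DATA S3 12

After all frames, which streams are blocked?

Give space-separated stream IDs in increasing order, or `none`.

Op 1: conn=29 S1=43 S2=29 S3=43 blocked=[]
Op 2: conn=43 S1=43 S2=29 S3=43 blocked=[]
Op 3: conn=30 S1=43 S2=29 S3=30 blocked=[]
Op 4: conn=47 S1=43 S2=29 S3=30 blocked=[]
Op 5: conn=27 S1=43 S2=9 S3=30 blocked=[]
Op 6: conn=7 S1=43 S2=9 S3=10 blocked=[]
Op 7: conn=22 S1=43 S2=9 S3=10 blocked=[]
Op 8: conn=17 S1=43 S2=9 S3=5 blocked=[]
Op 9: conn=5 S1=43 S2=9 S3=-7 blocked=[3]

Answer: S3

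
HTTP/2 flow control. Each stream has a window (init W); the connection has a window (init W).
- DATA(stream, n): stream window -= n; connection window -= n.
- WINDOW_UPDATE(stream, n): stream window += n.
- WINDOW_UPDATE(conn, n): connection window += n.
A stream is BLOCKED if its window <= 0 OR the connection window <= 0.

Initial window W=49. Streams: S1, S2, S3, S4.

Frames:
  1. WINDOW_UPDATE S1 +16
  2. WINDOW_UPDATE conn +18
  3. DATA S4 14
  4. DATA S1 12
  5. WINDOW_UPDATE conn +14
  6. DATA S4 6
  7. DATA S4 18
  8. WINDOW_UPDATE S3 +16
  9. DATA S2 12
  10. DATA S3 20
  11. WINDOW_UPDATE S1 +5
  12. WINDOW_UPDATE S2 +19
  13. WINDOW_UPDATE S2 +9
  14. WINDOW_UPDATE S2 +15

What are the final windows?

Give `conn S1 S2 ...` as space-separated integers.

Answer: -1 58 80 45 11

Derivation:
Op 1: conn=49 S1=65 S2=49 S3=49 S4=49 blocked=[]
Op 2: conn=67 S1=65 S2=49 S3=49 S4=49 blocked=[]
Op 3: conn=53 S1=65 S2=49 S3=49 S4=35 blocked=[]
Op 4: conn=41 S1=53 S2=49 S3=49 S4=35 blocked=[]
Op 5: conn=55 S1=53 S2=49 S3=49 S4=35 blocked=[]
Op 6: conn=49 S1=53 S2=49 S3=49 S4=29 blocked=[]
Op 7: conn=31 S1=53 S2=49 S3=49 S4=11 blocked=[]
Op 8: conn=31 S1=53 S2=49 S3=65 S4=11 blocked=[]
Op 9: conn=19 S1=53 S2=37 S3=65 S4=11 blocked=[]
Op 10: conn=-1 S1=53 S2=37 S3=45 S4=11 blocked=[1, 2, 3, 4]
Op 11: conn=-1 S1=58 S2=37 S3=45 S4=11 blocked=[1, 2, 3, 4]
Op 12: conn=-1 S1=58 S2=56 S3=45 S4=11 blocked=[1, 2, 3, 4]
Op 13: conn=-1 S1=58 S2=65 S3=45 S4=11 blocked=[1, 2, 3, 4]
Op 14: conn=-1 S1=58 S2=80 S3=45 S4=11 blocked=[1, 2, 3, 4]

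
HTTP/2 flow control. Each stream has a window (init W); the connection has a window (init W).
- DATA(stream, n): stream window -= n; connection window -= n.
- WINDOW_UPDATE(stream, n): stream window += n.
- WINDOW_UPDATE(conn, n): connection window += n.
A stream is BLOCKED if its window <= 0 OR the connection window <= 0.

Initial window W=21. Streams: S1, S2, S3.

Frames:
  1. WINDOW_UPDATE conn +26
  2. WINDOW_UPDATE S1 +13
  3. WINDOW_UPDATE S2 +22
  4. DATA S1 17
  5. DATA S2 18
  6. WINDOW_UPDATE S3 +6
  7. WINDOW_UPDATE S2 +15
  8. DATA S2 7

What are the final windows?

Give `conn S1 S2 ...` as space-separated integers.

Answer: 5 17 33 27

Derivation:
Op 1: conn=47 S1=21 S2=21 S3=21 blocked=[]
Op 2: conn=47 S1=34 S2=21 S3=21 blocked=[]
Op 3: conn=47 S1=34 S2=43 S3=21 blocked=[]
Op 4: conn=30 S1=17 S2=43 S3=21 blocked=[]
Op 5: conn=12 S1=17 S2=25 S3=21 blocked=[]
Op 6: conn=12 S1=17 S2=25 S3=27 blocked=[]
Op 7: conn=12 S1=17 S2=40 S3=27 blocked=[]
Op 8: conn=5 S1=17 S2=33 S3=27 blocked=[]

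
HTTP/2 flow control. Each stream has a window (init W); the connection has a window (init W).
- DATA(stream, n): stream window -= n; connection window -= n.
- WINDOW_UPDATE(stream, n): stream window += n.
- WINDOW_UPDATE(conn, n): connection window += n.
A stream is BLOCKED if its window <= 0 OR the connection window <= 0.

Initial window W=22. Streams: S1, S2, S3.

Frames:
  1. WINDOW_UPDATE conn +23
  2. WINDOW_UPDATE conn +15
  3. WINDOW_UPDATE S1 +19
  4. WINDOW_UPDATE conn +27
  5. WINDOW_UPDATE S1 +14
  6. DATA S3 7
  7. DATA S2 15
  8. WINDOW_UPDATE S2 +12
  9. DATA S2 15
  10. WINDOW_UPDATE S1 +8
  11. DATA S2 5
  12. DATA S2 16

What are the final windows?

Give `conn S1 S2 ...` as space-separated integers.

Answer: 29 63 -17 15

Derivation:
Op 1: conn=45 S1=22 S2=22 S3=22 blocked=[]
Op 2: conn=60 S1=22 S2=22 S3=22 blocked=[]
Op 3: conn=60 S1=41 S2=22 S3=22 blocked=[]
Op 4: conn=87 S1=41 S2=22 S3=22 blocked=[]
Op 5: conn=87 S1=55 S2=22 S3=22 blocked=[]
Op 6: conn=80 S1=55 S2=22 S3=15 blocked=[]
Op 7: conn=65 S1=55 S2=7 S3=15 blocked=[]
Op 8: conn=65 S1=55 S2=19 S3=15 blocked=[]
Op 9: conn=50 S1=55 S2=4 S3=15 blocked=[]
Op 10: conn=50 S1=63 S2=4 S3=15 blocked=[]
Op 11: conn=45 S1=63 S2=-1 S3=15 blocked=[2]
Op 12: conn=29 S1=63 S2=-17 S3=15 blocked=[2]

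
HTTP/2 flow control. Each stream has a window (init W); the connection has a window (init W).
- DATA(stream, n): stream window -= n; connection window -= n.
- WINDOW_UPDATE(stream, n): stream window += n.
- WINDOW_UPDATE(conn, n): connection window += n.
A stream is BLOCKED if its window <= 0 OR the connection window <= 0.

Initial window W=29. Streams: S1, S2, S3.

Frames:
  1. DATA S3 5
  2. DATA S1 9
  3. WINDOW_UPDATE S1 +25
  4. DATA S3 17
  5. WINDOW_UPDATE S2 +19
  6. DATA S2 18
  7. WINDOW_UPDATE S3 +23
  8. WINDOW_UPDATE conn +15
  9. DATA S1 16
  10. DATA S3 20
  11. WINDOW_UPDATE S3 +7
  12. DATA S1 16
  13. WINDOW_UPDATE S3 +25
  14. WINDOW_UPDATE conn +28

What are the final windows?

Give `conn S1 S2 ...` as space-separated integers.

Op 1: conn=24 S1=29 S2=29 S3=24 blocked=[]
Op 2: conn=15 S1=20 S2=29 S3=24 blocked=[]
Op 3: conn=15 S1=45 S2=29 S3=24 blocked=[]
Op 4: conn=-2 S1=45 S2=29 S3=7 blocked=[1, 2, 3]
Op 5: conn=-2 S1=45 S2=48 S3=7 blocked=[1, 2, 3]
Op 6: conn=-20 S1=45 S2=30 S3=7 blocked=[1, 2, 3]
Op 7: conn=-20 S1=45 S2=30 S3=30 blocked=[1, 2, 3]
Op 8: conn=-5 S1=45 S2=30 S3=30 blocked=[1, 2, 3]
Op 9: conn=-21 S1=29 S2=30 S3=30 blocked=[1, 2, 3]
Op 10: conn=-41 S1=29 S2=30 S3=10 blocked=[1, 2, 3]
Op 11: conn=-41 S1=29 S2=30 S3=17 blocked=[1, 2, 3]
Op 12: conn=-57 S1=13 S2=30 S3=17 blocked=[1, 2, 3]
Op 13: conn=-57 S1=13 S2=30 S3=42 blocked=[1, 2, 3]
Op 14: conn=-29 S1=13 S2=30 S3=42 blocked=[1, 2, 3]

Answer: -29 13 30 42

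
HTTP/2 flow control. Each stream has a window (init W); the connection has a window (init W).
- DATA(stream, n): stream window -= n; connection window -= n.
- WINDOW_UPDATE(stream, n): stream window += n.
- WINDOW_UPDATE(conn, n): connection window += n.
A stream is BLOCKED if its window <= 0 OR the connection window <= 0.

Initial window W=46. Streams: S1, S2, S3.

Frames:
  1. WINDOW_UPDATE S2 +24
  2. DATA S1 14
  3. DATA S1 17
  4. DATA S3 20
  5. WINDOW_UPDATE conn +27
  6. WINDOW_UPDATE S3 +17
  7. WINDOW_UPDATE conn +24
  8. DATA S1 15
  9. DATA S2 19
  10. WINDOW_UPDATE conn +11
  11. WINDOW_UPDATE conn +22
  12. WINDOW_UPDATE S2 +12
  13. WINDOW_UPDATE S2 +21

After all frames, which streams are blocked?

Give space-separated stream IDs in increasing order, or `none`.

Op 1: conn=46 S1=46 S2=70 S3=46 blocked=[]
Op 2: conn=32 S1=32 S2=70 S3=46 blocked=[]
Op 3: conn=15 S1=15 S2=70 S3=46 blocked=[]
Op 4: conn=-5 S1=15 S2=70 S3=26 blocked=[1, 2, 3]
Op 5: conn=22 S1=15 S2=70 S3=26 blocked=[]
Op 6: conn=22 S1=15 S2=70 S3=43 blocked=[]
Op 7: conn=46 S1=15 S2=70 S3=43 blocked=[]
Op 8: conn=31 S1=0 S2=70 S3=43 blocked=[1]
Op 9: conn=12 S1=0 S2=51 S3=43 blocked=[1]
Op 10: conn=23 S1=0 S2=51 S3=43 blocked=[1]
Op 11: conn=45 S1=0 S2=51 S3=43 blocked=[1]
Op 12: conn=45 S1=0 S2=63 S3=43 blocked=[1]
Op 13: conn=45 S1=0 S2=84 S3=43 blocked=[1]

Answer: S1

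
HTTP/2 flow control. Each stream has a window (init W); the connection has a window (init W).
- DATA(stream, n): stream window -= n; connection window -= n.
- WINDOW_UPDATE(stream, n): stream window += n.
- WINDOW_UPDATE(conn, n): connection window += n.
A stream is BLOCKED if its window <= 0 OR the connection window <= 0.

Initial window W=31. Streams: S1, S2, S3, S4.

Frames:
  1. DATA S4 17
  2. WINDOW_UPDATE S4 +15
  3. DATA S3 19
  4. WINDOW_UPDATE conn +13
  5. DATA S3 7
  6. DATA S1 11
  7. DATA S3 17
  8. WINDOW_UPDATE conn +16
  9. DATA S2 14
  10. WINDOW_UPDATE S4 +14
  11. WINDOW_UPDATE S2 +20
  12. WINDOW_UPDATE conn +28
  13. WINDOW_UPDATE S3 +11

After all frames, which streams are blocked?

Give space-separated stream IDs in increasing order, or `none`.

Op 1: conn=14 S1=31 S2=31 S3=31 S4=14 blocked=[]
Op 2: conn=14 S1=31 S2=31 S3=31 S4=29 blocked=[]
Op 3: conn=-5 S1=31 S2=31 S3=12 S4=29 blocked=[1, 2, 3, 4]
Op 4: conn=8 S1=31 S2=31 S3=12 S4=29 blocked=[]
Op 5: conn=1 S1=31 S2=31 S3=5 S4=29 blocked=[]
Op 6: conn=-10 S1=20 S2=31 S3=5 S4=29 blocked=[1, 2, 3, 4]
Op 7: conn=-27 S1=20 S2=31 S3=-12 S4=29 blocked=[1, 2, 3, 4]
Op 8: conn=-11 S1=20 S2=31 S3=-12 S4=29 blocked=[1, 2, 3, 4]
Op 9: conn=-25 S1=20 S2=17 S3=-12 S4=29 blocked=[1, 2, 3, 4]
Op 10: conn=-25 S1=20 S2=17 S3=-12 S4=43 blocked=[1, 2, 3, 4]
Op 11: conn=-25 S1=20 S2=37 S3=-12 S4=43 blocked=[1, 2, 3, 4]
Op 12: conn=3 S1=20 S2=37 S3=-12 S4=43 blocked=[3]
Op 13: conn=3 S1=20 S2=37 S3=-1 S4=43 blocked=[3]

Answer: S3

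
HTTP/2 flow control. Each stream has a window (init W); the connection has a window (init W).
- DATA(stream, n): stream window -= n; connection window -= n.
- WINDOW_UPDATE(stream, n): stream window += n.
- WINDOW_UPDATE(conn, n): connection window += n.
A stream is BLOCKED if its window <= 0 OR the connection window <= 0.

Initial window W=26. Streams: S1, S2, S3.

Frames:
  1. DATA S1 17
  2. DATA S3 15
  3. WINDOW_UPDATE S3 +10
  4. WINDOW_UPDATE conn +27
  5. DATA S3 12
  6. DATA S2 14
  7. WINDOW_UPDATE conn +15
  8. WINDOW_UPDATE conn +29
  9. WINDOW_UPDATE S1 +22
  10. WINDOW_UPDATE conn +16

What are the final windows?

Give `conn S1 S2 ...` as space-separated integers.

Answer: 55 31 12 9

Derivation:
Op 1: conn=9 S1=9 S2=26 S3=26 blocked=[]
Op 2: conn=-6 S1=9 S2=26 S3=11 blocked=[1, 2, 3]
Op 3: conn=-6 S1=9 S2=26 S3=21 blocked=[1, 2, 3]
Op 4: conn=21 S1=9 S2=26 S3=21 blocked=[]
Op 5: conn=9 S1=9 S2=26 S3=9 blocked=[]
Op 6: conn=-5 S1=9 S2=12 S3=9 blocked=[1, 2, 3]
Op 7: conn=10 S1=9 S2=12 S3=9 blocked=[]
Op 8: conn=39 S1=9 S2=12 S3=9 blocked=[]
Op 9: conn=39 S1=31 S2=12 S3=9 blocked=[]
Op 10: conn=55 S1=31 S2=12 S3=9 blocked=[]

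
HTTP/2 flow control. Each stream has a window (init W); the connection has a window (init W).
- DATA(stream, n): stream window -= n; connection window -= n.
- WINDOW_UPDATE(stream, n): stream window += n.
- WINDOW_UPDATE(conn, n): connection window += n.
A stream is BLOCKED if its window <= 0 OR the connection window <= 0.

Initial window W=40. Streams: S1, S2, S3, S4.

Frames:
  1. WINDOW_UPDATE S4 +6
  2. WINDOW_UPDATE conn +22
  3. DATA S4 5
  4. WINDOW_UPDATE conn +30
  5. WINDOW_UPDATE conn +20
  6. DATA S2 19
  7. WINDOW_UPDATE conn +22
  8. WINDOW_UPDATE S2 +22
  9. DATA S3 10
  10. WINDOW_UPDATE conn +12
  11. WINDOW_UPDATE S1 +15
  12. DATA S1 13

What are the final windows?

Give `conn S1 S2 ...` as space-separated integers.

Op 1: conn=40 S1=40 S2=40 S3=40 S4=46 blocked=[]
Op 2: conn=62 S1=40 S2=40 S3=40 S4=46 blocked=[]
Op 3: conn=57 S1=40 S2=40 S3=40 S4=41 blocked=[]
Op 4: conn=87 S1=40 S2=40 S3=40 S4=41 blocked=[]
Op 5: conn=107 S1=40 S2=40 S3=40 S4=41 blocked=[]
Op 6: conn=88 S1=40 S2=21 S3=40 S4=41 blocked=[]
Op 7: conn=110 S1=40 S2=21 S3=40 S4=41 blocked=[]
Op 8: conn=110 S1=40 S2=43 S3=40 S4=41 blocked=[]
Op 9: conn=100 S1=40 S2=43 S3=30 S4=41 blocked=[]
Op 10: conn=112 S1=40 S2=43 S3=30 S4=41 blocked=[]
Op 11: conn=112 S1=55 S2=43 S3=30 S4=41 blocked=[]
Op 12: conn=99 S1=42 S2=43 S3=30 S4=41 blocked=[]

Answer: 99 42 43 30 41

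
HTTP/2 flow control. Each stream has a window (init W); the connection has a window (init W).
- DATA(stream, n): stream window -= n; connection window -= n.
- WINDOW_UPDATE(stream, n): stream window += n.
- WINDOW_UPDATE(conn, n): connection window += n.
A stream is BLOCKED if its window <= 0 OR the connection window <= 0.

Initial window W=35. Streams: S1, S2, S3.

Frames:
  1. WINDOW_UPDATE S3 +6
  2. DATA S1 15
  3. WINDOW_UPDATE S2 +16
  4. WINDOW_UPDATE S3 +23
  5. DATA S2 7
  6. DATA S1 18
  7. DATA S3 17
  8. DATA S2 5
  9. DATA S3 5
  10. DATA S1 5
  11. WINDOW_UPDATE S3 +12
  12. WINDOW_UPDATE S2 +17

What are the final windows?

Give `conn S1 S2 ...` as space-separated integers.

Answer: -37 -3 56 54

Derivation:
Op 1: conn=35 S1=35 S2=35 S3=41 blocked=[]
Op 2: conn=20 S1=20 S2=35 S3=41 blocked=[]
Op 3: conn=20 S1=20 S2=51 S3=41 blocked=[]
Op 4: conn=20 S1=20 S2=51 S3=64 blocked=[]
Op 5: conn=13 S1=20 S2=44 S3=64 blocked=[]
Op 6: conn=-5 S1=2 S2=44 S3=64 blocked=[1, 2, 3]
Op 7: conn=-22 S1=2 S2=44 S3=47 blocked=[1, 2, 3]
Op 8: conn=-27 S1=2 S2=39 S3=47 blocked=[1, 2, 3]
Op 9: conn=-32 S1=2 S2=39 S3=42 blocked=[1, 2, 3]
Op 10: conn=-37 S1=-3 S2=39 S3=42 blocked=[1, 2, 3]
Op 11: conn=-37 S1=-3 S2=39 S3=54 blocked=[1, 2, 3]
Op 12: conn=-37 S1=-3 S2=56 S3=54 blocked=[1, 2, 3]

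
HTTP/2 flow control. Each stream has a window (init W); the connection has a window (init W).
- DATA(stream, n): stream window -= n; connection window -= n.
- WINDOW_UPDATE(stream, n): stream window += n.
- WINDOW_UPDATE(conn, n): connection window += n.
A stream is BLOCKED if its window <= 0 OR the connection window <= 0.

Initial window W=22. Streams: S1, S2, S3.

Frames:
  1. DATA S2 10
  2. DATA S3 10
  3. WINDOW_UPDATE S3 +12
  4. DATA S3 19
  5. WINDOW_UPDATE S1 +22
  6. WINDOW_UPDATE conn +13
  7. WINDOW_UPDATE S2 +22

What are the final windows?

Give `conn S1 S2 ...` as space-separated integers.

Answer: -4 44 34 5

Derivation:
Op 1: conn=12 S1=22 S2=12 S3=22 blocked=[]
Op 2: conn=2 S1=22 S2=12 S3=12 blocked=[]
Op 3: conn=2 S1=22 S2=12 S3=24 blocked=[]
Op 4: conn=-17 S1=22 S2=12 S3=5 blocked=[1, 2, 3]
Op 5: conn=-17 S1=44 S2=12 S3=5 blocked=[1, 2, 3]
Op 6: conn=-4 S1=44 S2=12 S3=5 blocked=[1, 2, 3]
Op 7: conn=-4 S1=44 S2=34 S3=5 blocked=[1, 2, 3]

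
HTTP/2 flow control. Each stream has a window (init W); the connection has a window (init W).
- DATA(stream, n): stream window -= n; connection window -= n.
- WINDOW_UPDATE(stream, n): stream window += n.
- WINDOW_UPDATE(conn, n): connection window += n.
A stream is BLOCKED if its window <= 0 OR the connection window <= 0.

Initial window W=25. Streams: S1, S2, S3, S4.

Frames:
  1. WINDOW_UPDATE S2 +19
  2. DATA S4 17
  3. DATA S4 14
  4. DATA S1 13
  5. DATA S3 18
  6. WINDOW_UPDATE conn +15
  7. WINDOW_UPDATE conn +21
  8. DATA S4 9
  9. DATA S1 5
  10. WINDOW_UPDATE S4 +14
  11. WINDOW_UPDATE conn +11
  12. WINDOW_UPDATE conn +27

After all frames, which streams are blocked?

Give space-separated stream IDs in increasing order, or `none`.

Answer: S4

Derivation:
Op 1: conn=25 S1=25 S2=44 S3=25 S4=25 blocked=[]
Op 2: conn=8 S1=25 S2=44 S3=25 S4=8 blocked=[]
Op 3: conn=-6 S1=25 S2=44 S3=25 S4=-6 blocked=[1, 2, 3, 4]
Op 4: conn=-19 S1=12 S2=44 S3=25 S4=-6 blocked=[1, 2, 3, 4]
Op 5: conn=-37 S1=12 S2=44 S3=7 S4=-6 blocked=[1, 2, 3, 4]
Op 6: conn=-22 S1=12 S2=44 S3=7 S4=-6 blocked=[1, 2, 3, 4]
Op 7: conn=-1 S1=12 S2=44 S3=7 S4=-6 blocked=[1, 2, 3, 4]
Op 8: conn=-10 S1=12 S2=44 S3=7 S4=-15 blocked=[1, 2, 3, 4]
Op 9: conn=-15 S1=7 S2=44 S3=7 S4=-15 blocked=[1, 2, 3, 4]
Op 10: conn=-15 S1=7 S2=44 S3=7 S4=-1 blocked=[1, 2, 3, 4]
Op 11: conn=-4 S1=7 S2=44 S3=7 S4=-1 blocked=[1, 2, 3, 4]
Op 12: conn=23 S1=7 S2=44 S3=7 S4=-1 blocked=[4]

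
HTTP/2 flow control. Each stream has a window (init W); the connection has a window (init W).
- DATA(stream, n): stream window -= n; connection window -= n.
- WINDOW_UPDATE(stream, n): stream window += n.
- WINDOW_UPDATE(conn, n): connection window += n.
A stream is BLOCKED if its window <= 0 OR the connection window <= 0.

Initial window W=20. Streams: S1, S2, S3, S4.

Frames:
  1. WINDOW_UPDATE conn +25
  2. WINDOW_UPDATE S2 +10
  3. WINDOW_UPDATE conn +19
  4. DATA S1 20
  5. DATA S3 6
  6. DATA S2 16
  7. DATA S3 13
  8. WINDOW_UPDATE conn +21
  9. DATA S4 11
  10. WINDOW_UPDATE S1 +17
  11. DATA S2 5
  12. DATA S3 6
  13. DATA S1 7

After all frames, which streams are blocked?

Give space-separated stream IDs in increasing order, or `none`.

Answer: S3

Derivation:
Op 1: conn=45 S1=20 S2=20 S3=20 S4=20 blocked=[]
Op 2: conn=45 S1=20 S2=30 S3=20 S4=20 blocked=[]
Op 3: conn=64 S1=20 S2=30 S3=20 S4=20 blocked=[]
Op 4: conn=44 S1=0 S2=30 S3=20 S4=20 blocked=[1]
Op 5: conn=38 S1=0 S2=30 S3=14 S4=20 blocked=[1]
Op 6: conn=22 S1=0 S2=14 S3=14 S4=20 blocked=[1]
Op 7: conn=9 S1=0 S2=14 S3=1 S4=20 blocked=[1]
Op 8: conn=30 S1=0 S2=14 S3=1 S4=20 blocked=[1]
Op 9: conn=19 S1=0 S2=14 S3=1 S4=9 blocked=[1]
Op 10: conn=19 S1=17 S2=14 S3=1 S4=9 blocked=[]
Op 11: conn=14 S1=17 S2=9 S3=1 S4=9 blocked=[]
Op 12: conn=8 S1=17 S2=9 S3=-5 S4=9 blocked=[3]
Op 13: conn=1 S1=10 S2=9 S3=-5 S4=9 blocked=[3]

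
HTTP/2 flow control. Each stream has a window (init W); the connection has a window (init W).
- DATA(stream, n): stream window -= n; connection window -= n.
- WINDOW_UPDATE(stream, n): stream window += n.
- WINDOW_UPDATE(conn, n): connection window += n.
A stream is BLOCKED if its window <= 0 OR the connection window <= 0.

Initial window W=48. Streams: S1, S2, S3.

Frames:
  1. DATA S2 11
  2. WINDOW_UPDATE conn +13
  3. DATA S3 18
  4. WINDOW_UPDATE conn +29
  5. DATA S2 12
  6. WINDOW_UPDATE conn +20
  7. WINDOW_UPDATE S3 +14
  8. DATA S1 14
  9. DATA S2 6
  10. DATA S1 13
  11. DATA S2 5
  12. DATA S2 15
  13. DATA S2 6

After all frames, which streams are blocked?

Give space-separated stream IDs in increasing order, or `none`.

Answer: S2

Derivation:
Op 1: conn=37 S1=48 S2=37 S3=48 blocked=[]
Op 2: conn=50 S1=48 S2=37 S3=48 blocked=[]
Op 3: conn=32 S1=48 S2=37 S3=30 blocked=[]
Op 4: conn=61 S1=48 S2=37 S3=30 blocked=[]
Op 5: conn=49 S1=48 S2=25 S3=30 blocked=[]
Op 6: conn=69 S1=48 S2=25 S3=30 blocked=[]
Op 7: conn=69 S1=48 S2=25 S3=44 blocked=[]
Op 8: conn=55 S1=34 S2=25 S3=44 blocked=[]
Op 9: conn=49 S1=34 S2=19 S3=44 blocked=[]
Op 10: conn=36 S1=21 S2=19 S3=44 blocked=[]
Op 11: conn=31 S1=21 S2=14 S3=44 blocked=[]
Op 12: conn=16 S1=21 S2=-1 S3=44 blocked=[2]
Op 13: conn=10 S1=21 S2=-7 S3=44 blocked=[2]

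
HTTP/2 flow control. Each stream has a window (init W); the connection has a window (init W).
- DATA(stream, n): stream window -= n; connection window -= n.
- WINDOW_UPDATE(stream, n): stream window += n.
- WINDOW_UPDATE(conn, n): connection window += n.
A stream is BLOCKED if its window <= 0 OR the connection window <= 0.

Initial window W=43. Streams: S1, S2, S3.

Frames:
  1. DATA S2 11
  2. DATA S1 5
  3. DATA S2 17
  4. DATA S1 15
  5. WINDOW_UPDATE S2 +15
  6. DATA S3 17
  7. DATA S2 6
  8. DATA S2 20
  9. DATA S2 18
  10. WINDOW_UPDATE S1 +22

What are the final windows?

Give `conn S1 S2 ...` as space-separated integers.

Answer: -66 45 -14 26

Derivation:
Op 1: conn=32 S1=43 S2=32 S3=43 blocked=[]
Op 2: conn=27 S1=38 S2=32 S3=43 blocked=[]
Op 3: conn=10 S1=38 S2=15 S3=43 blocked=[]
Op 4: conn=-5 S1=23 S2=15 S3=43 blocked=[1, 2, 3]
Op 5: conn=-5 S1=23 S2=30 S3=43 blocked=[1, 2, 3]
Op 6: conn=-22 S1=23 S2=30 S3=26 blocked=[1, 2, 3]
Op 7: conn=-28 S1=23 S2=24 S3=26 blocked=[1, 2, 3]
Op 8: conn=-48 S1=23 S2=4 S3=26 blocked=[1, 2, 3]
Op 9: conn=-66 S1=23 S2=-14 S3=26 blocked=[1, 2, 3]
Op 10: conn=-66 S1=45 S2=-14 S3=26 blocked=[1, 2, 3]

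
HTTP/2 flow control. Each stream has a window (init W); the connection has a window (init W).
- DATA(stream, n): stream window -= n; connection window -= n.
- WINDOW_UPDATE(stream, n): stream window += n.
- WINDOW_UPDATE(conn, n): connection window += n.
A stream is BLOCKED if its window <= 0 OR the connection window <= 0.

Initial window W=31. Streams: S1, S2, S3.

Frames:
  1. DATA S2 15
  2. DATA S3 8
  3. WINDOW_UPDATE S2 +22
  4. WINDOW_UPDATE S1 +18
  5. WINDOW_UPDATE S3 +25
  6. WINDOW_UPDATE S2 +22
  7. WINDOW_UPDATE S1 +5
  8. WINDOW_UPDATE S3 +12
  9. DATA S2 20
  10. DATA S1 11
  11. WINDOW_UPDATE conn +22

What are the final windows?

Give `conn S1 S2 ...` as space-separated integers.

Op 1: conn=16 S1=31 S2=16 S3=31 blocked=[]
Op 2: conn=8 S1=31 S2=16 S3=23 blocked=[]
Op 3: conn=8 S1=31 S2=38 S3=23 blocked=[]
Op 4: conn=8 S1=49 S2=38 S3=23 blocked=[]
Op 5: conn=8 S1=49 S2=38 S3=48 blocked=[]
Op 6: conn=8 S1=49 S2=60 S3=48 blocked=[]
Op 7: conn=8 S1=54 S2=60 S3=48 blocked=[]
Op 8: conn=8 S1=54 S2=60 S3=60 blocked=[]
Op 9: conn=-12 S1=54 S2=40 S3=60 blocked=[1, 2, 3]
Op 10: conn=-23 S1=43 S2=40 S3=60 blocked=[1, 2, 3]
Op 11: conn=-1 S1=43 S2=40 S3=60 blocked=[1, 2, 3]

Answer: -1 43 40 60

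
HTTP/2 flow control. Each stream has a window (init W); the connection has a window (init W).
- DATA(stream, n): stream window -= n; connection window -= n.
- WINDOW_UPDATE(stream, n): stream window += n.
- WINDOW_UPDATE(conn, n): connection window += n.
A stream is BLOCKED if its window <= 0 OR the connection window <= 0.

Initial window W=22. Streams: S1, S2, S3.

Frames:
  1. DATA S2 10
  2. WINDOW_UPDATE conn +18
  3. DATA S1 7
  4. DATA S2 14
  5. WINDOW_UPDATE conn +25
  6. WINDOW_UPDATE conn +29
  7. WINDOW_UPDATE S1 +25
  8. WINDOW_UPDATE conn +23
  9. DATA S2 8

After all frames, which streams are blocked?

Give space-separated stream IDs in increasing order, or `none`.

Answer: S2

Derivation:
Op 1: conn=12 S1=22 S2=12 S3=22 blocked=[]
Op 2: conn=30 S1=22 S2=12 S3=22 blocked=[]
Op 3: conn=23 S1=15 S2=12 S3=22 blocked=[]
Op 4: conn=9 S1=15 S2=-2 S3=22 blocked=[2]
Op 5: conn=34 S1=15 S2=-2 S3=22 blocked=[2]
Op 6: conn=63 S1=15 S2=-2 S3=22 blocked=[2]
Op 7: conn=63 S1=40 S2=-2 S3=22 blocked=[2]
Op 8: conn=86 S1=40 S2=-2 S3=22 blocked=[2]
Op 9: conn=78 S1=40 S2=-10 S3=22 blocked=[2]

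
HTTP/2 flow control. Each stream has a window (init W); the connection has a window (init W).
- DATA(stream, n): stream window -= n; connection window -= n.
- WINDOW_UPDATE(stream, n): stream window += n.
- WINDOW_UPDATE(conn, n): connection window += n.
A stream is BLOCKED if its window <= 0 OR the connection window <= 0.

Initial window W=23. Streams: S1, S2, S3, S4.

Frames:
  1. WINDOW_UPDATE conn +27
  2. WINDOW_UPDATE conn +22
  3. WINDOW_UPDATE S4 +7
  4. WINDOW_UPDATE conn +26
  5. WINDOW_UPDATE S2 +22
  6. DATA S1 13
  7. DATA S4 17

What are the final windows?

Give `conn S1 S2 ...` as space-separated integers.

Op 1: conn=50 S1=23 S2=23 S3=23 S4=23 blocked=[]
Op 2: conn=72 S1=23 S2=23 S3=23 S4=23 blocked=[]
Op 3: conn=72 S1=23 S2=23 S3=23 S4=30 blocked=[]
Op 4: conn=98 S1=23 S2=23 S3=23 S4=30 blocked=[]
Op 5: conn=98 S1=23 S2=45 S3=23 S4=30 blocked=[]
Op 6: conn=85 S1=10 S2=45 S3=23 S4=30 blocked=[]
Op 7: conn=68 S1=10 S2=45 S3=23 S4=13 blocked=[]

Answer: 68 10 45 23 13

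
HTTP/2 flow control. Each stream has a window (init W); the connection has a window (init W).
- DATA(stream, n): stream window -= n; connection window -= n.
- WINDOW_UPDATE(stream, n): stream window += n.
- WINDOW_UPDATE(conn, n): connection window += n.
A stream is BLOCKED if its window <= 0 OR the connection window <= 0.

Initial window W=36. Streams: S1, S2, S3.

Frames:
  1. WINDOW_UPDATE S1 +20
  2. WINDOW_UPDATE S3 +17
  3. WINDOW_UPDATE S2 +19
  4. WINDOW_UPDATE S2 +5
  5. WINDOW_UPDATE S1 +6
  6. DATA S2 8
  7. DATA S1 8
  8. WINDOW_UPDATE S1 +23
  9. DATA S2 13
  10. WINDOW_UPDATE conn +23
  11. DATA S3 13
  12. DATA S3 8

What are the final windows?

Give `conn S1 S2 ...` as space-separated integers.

Op 1: conn=36 S1=56 S2=36 S3=36 blocked=[]
Op 2: conn=36 S1=56 S2=36 S3=53 blocked=[]
Op 3: conn=36 S1=56 S2=55 S3=53 blocked=[]
Op 4: conn=36 S1=56 S2=60 S3=53 blocked=[]
Op 5: conn=36 S1=62 S2=60 S3=53 blocked=[]
Op 6: conn=28 S1=62 S2=52 S3=53 blocked=[]
Op 7: conn=20 S1=54 S2=52 S3=53 blocked=[]
Op 8: conn=20 S1=77 S2=52 S3=53 blocked=[]
Op 9: conn=7 S1=77 S2=39 S3=53 blocked=[]
Op 10: conn=30 S1=77 S2=39 S3=53 blocked=[]
Op 11: conn=17 S1=77 S2=39 S3=40 blocked=[]
Op 12: conn=9 S1=77 S2=39 S3=32 blocked=[]

Answer: 9 77 39 32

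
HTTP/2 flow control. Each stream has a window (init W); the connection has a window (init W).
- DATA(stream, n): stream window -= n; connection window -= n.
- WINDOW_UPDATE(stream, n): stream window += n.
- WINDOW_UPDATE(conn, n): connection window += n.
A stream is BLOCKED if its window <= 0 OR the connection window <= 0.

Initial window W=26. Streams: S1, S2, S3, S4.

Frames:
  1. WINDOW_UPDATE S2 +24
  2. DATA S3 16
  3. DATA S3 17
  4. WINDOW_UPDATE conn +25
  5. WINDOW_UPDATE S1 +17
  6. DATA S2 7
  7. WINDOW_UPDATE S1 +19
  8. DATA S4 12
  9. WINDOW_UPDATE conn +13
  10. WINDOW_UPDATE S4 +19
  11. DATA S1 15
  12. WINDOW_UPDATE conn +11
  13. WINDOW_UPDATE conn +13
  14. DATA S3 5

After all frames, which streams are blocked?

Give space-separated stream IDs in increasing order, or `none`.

Op 1: conn=26 S1=26 S2=50 S3=26 S4=26 blocked=[]
Op 2: conn=10 S1=26 S2=50 S3=10 S4=26 blocked=[]
Op 3: conn=-7 S1=26 S2=50 S3=-7 S4=26 blocked=[1, 2, 3, 4]
Op 4: conn=18 S1=26 S2=50 S3=-7 S4=26 blocked=[3]
Op 5: conn=18 S1=43 S2=50 S3=-7 S4=26 blocked=[3]
Op 6: conn=11 S1=43 S2=43 S3=-7 S4=26 blocked=[3]
Op 7: conn=11 S1=62 S2=43 S3=-7 S4=26 blocked=[3]
Op 8: conn=-1 S1=62 S2=43 S3=-7 S4=14 blocked=[1, 2, 3, 4]
Op 9: conn=12 S1=62 S2=43 S3=-7 S4=14 blocked=[3]
Op 10: conn=12 S1=62 S2=43 S3=-7 S4=33 blocked=[3]
Op 11: conn=-3 S1=47 S2=43 S3=-7 S4=33 blocked=[1, 2, 3, 4]
Op 12: conn=8 S1=47 S2=43 S3=-7 S4=33 blocked=[3]
Op 13: conn=21 S1=47 S2=43 S3=-7 S4=33 blocked=[3]
Op 14: conn=16 S1=47 S2=43 S3=-12 S4=33 blocked=[3]

Answer: S3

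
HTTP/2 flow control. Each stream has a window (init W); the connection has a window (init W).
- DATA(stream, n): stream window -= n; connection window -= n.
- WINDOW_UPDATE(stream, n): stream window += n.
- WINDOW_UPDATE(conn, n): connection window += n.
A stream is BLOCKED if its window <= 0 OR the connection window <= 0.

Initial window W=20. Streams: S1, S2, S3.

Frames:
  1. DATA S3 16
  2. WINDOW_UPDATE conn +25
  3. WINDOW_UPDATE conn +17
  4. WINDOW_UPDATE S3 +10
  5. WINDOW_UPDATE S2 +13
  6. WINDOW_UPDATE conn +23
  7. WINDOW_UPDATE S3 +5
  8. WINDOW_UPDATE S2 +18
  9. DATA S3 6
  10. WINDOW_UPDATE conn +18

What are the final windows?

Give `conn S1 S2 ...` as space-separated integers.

Op 1: conn=4 S1=20 S2=20 S3=4 blocked=[]
Op 2: conn=29 S1=20 S2=20 S3=4 blocked=[]
Op 3: conn=46 S1=20 S2=20 S3=4 blocked=[]
Op 4: conn=46 S1=20 S2=20 S3=14 blocked=[]
Op 5: conn=46 S1=20 S2=33 S3=14 blocked=[]
Op 6: conn=69 S1=20 S2=33 S3=14 blocked=[]
Op 7: conn=69 S1=20 S2=33 S3=19 blocked=[]
Op 8: conn=69 S1=20 S2=51 S3=19 blocked=[]
Op 9: conn=63 S1=20 S2=51 S3=13 blocked=[]
Op 10: conn=81 S1=20 S2=51 S3=13 blocked=[]

Answer: 81 20 51 13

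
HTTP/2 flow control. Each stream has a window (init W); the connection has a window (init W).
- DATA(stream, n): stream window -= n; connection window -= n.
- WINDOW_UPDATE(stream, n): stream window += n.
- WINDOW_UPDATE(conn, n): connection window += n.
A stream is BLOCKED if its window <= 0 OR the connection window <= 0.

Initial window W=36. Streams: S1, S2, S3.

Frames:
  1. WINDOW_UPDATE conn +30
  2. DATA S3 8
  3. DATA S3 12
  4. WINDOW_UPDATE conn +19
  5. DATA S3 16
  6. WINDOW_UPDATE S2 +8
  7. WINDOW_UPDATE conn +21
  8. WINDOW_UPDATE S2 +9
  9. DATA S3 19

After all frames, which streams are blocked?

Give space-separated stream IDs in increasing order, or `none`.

Answer: S3

Derivation:
Op 1: conn=66 S1=36 S2=36 S3=36 blocked=[]
Op 2: conn=58 S1=36 S2=36 S3=28 blocked=[]
Op 3: conn=46 S1=36 S2=36 S3=16 blocked=[]
Op 4: conn=65 S1=36 S2=36 S3=16 blocked=[]
Op 5: conn=49 S1=36 S2=36 S3=0 blocked=[3]
Op 6: conn=49 S1=36 S2=44 S3=0 blocked=[3]
Op 7: conn=70 S1=36 S2=44 S3=0 blocked=[3]
Op 8: conn=70 S1=36 S2=53 S3=0 blocked=[3]
Op 9: conn=51 S1=36 S2=53 S3=-19 blocked=[3]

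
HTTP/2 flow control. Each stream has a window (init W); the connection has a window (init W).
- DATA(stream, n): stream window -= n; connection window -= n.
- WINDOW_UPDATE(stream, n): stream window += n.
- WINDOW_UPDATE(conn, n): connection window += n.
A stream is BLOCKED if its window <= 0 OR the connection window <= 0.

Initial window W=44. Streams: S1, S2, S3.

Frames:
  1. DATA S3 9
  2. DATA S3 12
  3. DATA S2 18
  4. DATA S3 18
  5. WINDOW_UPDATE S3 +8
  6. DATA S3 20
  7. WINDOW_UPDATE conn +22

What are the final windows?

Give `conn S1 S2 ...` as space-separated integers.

Op 1: conn=35 S1=44 S2=44 S3=35 blocked=[]
Op 2: conn=23 S1=44 S2=44 S3=23 blocked=[]
Op 3: conn=5 S1=44 S2=26 S3=23 blocked=[]
Op 4: conn=-13 S1=44 S2=26 S3=5 blocked=[1, 2, 3]
Op 5: conn=-13 S1=44 S2=26 S3=13 blocked=[1, 2, 3]
Op 6: conn=-33 S1=44 S2=26 S3=-7 blocked=[1, 2, 3]
Op 7: conn=-11 S1=44 S2=26 S3=-7 blocked=[1, 2, 3]

Answer: -11 44 26 -7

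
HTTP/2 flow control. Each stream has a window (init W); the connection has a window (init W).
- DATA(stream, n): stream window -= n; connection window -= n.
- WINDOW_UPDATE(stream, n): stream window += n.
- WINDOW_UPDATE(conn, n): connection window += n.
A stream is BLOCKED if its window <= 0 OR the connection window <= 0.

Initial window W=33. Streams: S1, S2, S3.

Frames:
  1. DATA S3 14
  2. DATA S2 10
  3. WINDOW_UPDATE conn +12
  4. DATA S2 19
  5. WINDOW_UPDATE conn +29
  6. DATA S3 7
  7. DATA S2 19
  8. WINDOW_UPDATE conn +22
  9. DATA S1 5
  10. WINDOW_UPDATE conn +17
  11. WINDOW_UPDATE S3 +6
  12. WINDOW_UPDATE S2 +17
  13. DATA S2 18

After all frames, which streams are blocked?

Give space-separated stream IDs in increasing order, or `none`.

Op 1: conn=19 S1=33 S2=33 S3=19 blocked=[]
Op 2: conn=9 S1=33 S2=23 S3=19 blocked=[]
Op 3: conn=21 S1=33 S2=23 S3=19 blocked=[]
Op 4: conn=2 S1=33 S2=4 S3=19 blocked=[]
Op 5: conn=31 S1=33 S2=4 S3=19 blocked=[]
Op 6: conn=24 S1=33 S2=4 S3=12 blocked=[]
Op 7: conn=5 S1=33 S2=-15 S3=12 blocked=[2]
Op 8: conn=27 S1=33 S2=-15 S3=12 blocked=[2]
Op 9: conn=22 S1=28 S2=-15 S3=12 blocked=[2]
Op 10: conn=39 S1=28 S2=-15 S3=12 blocked=[2]
Op 11: conn=39 S1=28 S2=-15 S3=18 blocked=[2]
Op 12: conn=39 S1=28 S2=2 S3=18 blocked=[]
Op 13: conn=21 S1=28 S2=-16 S3=18 blocked=[2]

Answer: S2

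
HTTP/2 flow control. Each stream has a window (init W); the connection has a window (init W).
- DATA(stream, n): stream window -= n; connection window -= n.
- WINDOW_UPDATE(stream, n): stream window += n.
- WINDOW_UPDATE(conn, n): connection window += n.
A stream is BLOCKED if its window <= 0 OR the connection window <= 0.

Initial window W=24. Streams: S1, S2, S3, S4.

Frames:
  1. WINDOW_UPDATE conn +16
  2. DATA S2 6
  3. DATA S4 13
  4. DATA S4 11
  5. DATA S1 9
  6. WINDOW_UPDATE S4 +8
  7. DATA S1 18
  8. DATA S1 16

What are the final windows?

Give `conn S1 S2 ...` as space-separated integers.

Op 1: conn=40 S1=24 S2=24 S3=24 S4=24 blocked=[]
Op 2: conn=34 S1=24 S2=18 S3=24 S4=24 blocked=[]
Op 3: conn=21 S1=24 S2=18 S3=24 S4=11 blocked=[]
Op 4: conn=10 S1=24 S2=18 S3=24 S4=0 blocked=[4]
Op 5: conn=1 S1=15 S2=18 S3=24 S4=0 blocked=[4]
Op 6: conn=1 S1=15 S2=18 S3=24 S4=8 blocked=[]
Op 7: conn=-17 S1=-3 S2=18 S3=24 S4=8 blocked=[1, 2, 3, 4]
Op 8: conn=-33 S1=-19 S2=18 S3=24 S4=8 blocked=[1, 2, 3, 4]

Answer: -33 -19 18 24 8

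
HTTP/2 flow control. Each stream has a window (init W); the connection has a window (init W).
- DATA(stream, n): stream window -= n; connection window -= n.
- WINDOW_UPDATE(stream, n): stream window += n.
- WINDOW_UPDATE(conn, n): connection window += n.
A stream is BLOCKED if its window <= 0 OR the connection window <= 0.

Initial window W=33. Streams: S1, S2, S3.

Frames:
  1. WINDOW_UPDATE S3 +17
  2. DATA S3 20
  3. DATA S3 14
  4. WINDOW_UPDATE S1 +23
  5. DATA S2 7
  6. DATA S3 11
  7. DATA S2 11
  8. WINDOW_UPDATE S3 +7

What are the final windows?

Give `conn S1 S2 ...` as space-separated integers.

Op 1: conn=33 S1=33 S2=33 S3=50 blocked=[]
Op 2: conn=13 S1=33 S2=33 S3=30 blocked=[]
Op 3: conn=-1 S1=33 S2=33 S3=16 blocked=[1, 2, 3]
Op 4: conn=-1 S1=56 S2=33 S3=16 blocked=[1, 2, 3]
Op 5: conn=-8 S1=56 S2=26 S3=16 blocked=[1, 2, 3]
Op 6: conn=-19 S1=56 S2=26 S3=5 blocked=[1, 2, 3]
Op 7: conn=-30 S1=56 S2=15 S3=5 blocked=[1, 2, 3]
Op 8: conn=-30 S1=56 S2=15 S3=12 blocked=[1, 2, 3]

Answer: -30 56 15 12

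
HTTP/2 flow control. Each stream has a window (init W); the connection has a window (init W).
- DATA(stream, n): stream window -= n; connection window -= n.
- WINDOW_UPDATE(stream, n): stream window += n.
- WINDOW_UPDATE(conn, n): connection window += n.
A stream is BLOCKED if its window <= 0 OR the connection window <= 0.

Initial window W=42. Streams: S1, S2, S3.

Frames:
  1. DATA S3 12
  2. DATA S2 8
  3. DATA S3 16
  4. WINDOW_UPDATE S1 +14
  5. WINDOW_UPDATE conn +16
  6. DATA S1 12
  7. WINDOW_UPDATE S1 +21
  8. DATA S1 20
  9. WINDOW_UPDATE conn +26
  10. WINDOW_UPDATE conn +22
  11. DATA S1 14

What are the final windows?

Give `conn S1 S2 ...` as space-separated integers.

Answer: 24 31 34 14

Derivation:
Op 1: conn=30 S1=42 S2=42 S3=30 blocked=[]
Op 2: conn=22 S1=42 S2=34 S3=30 blocked=[]
Op 3: conn=6 S1=42 S2=34 S3=14 blocked=[]
Op 4: conn=6 S1=56 S2=34 S3=14 blocked=[]
Op 5: conn=22 S1=56 S2=34 S3=14 blocked=[]
Op 6: conn=10 S1=44 S2=34 S3=14 blocked=[]
Op 7: conn=10 S1=65 S2=34 S3=14 blocked=[]
Op 8: conn=-10 S1=45 S2=34 S3=14 blocked=[1, 2, 3]
Op 9: conn=16 S1=45 S2=34 S3=14 blocked=[]
Op 10: conn=38 S1=45 S2=34 S3=14 blocked=[]
Op 11: conn=24 S1=31 S2=34 S3=14 blocked=[]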